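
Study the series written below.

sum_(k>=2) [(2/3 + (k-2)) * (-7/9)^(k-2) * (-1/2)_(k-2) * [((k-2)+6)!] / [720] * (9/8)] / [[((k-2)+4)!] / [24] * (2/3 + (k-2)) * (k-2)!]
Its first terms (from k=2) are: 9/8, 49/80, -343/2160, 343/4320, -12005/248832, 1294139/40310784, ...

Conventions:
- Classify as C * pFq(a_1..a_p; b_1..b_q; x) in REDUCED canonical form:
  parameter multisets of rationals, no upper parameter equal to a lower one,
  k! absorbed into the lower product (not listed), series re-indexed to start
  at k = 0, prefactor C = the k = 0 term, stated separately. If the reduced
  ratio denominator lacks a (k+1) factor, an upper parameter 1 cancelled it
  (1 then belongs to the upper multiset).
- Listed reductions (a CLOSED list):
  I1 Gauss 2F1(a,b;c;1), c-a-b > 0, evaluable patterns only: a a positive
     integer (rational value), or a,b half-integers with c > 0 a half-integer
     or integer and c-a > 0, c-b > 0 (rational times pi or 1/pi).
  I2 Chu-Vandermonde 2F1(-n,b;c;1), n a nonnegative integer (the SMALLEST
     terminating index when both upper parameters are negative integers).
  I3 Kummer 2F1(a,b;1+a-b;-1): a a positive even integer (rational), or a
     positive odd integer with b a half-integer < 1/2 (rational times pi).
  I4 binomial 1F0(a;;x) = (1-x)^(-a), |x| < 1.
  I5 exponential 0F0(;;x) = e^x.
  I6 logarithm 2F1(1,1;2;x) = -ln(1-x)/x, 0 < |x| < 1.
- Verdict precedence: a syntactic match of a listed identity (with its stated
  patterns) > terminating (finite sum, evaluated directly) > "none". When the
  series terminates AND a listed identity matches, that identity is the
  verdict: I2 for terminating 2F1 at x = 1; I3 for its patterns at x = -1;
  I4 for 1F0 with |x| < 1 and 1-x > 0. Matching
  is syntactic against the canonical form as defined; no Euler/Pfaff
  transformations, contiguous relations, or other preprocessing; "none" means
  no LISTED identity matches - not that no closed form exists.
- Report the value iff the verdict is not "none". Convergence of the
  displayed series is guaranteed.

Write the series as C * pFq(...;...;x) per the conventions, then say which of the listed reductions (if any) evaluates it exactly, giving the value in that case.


This is 9/8 * 2F1(-1/2, 7; 5; -7/9) in reduced canonical form. Verdict: none. Every listed pattern misses the 2F1 form at -7/9, upper {-1/2, 7}.

Key observation: x = (-7/9) and the denominator's factorial ratio (C = 9/8, x = -7/9) is a lower Pochhammer.
Adjacent-term ratio: r(k) = (-7/9) * (k-1/2) (k+7) / [(k+5) (k+1)] - rational in k. x = (-7/9); t_0 = 9/8; negate the roots.


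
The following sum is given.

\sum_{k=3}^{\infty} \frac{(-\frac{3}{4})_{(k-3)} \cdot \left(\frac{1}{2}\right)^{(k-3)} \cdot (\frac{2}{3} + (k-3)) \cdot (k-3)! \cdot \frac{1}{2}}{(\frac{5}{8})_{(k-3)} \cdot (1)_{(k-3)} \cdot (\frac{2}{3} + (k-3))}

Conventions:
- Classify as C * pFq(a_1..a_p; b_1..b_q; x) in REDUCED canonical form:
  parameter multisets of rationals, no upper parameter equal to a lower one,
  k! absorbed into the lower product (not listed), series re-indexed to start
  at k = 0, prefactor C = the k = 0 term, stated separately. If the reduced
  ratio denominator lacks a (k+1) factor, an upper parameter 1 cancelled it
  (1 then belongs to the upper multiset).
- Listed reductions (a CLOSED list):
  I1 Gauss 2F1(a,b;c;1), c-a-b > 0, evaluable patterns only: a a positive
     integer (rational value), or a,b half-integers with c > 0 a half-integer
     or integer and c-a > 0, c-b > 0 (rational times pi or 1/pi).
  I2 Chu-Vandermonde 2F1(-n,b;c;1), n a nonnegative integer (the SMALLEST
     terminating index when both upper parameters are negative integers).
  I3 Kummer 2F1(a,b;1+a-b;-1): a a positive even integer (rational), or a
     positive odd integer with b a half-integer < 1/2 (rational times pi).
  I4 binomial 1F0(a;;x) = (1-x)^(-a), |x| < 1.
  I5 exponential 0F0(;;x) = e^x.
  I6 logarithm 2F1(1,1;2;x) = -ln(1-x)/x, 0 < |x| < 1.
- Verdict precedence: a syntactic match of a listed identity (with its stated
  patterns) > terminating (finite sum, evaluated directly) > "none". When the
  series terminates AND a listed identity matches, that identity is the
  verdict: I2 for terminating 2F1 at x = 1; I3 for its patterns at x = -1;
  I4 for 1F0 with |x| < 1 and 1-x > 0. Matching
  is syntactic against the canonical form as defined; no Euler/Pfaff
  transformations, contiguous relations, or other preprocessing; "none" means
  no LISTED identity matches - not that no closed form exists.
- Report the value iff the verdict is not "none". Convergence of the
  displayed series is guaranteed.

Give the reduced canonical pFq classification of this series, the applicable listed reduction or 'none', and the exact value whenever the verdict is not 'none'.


Reduced: x = \frac{1}{2}, 2F1, upper = {-\frac{3}{4}, 1}, lower = {\frac{5}{8}}, C = \frac{1}{2}. Verdict: none here - no I1-I6 shape fits x = \frac{1}{2} with lower {\frac{5}{8}}.

Key step: t_0 = \frac{1}{2} here, and (1)_k (C = 1/2, x = 1/2) is k! itself.
Adjacent-term ratio: r(k) = \frac{1}{2} * (k-\frac{3}{4}) (k+1) / [(k+\frac{5}{8}) (k+1)] - poly over poly, x = \frac{1}{2} from leading terms; C = \frac{1}{2} at k = 0.


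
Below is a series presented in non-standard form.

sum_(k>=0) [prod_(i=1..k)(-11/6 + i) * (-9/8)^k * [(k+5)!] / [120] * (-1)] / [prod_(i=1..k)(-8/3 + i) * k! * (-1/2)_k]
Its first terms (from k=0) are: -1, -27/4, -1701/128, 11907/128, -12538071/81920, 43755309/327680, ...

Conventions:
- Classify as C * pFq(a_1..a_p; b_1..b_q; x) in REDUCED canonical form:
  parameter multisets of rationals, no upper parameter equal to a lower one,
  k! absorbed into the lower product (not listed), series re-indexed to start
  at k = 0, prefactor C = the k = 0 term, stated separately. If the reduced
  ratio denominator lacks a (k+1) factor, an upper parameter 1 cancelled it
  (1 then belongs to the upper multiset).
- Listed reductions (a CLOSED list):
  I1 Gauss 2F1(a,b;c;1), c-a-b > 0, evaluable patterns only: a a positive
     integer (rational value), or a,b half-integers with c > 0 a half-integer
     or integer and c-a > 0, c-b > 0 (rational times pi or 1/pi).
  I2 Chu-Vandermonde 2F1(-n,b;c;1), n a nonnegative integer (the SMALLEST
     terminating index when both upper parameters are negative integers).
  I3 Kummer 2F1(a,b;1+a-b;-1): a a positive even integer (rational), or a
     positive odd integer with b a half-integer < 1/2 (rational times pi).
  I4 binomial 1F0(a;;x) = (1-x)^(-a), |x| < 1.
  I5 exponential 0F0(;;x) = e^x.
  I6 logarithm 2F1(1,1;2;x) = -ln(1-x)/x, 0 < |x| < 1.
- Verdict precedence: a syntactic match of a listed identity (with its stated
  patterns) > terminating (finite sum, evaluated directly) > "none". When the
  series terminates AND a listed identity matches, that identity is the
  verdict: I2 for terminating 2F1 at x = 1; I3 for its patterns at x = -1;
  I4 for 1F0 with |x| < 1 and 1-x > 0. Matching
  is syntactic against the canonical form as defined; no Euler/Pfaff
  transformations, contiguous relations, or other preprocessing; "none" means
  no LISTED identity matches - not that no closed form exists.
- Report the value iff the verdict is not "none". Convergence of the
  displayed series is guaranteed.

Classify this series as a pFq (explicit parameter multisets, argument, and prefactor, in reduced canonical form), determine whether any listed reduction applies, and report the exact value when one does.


The tell: t_0 being -1, the running product (C = -1, x = -9/8) telescopes to a rising factorial.
Adjacent-term ratio: r(k) = (-9/8) * (k-5/6) (k+6) / [(k-5/3) (k-1/2) (k+1)] - poly over poly, x = (-9/8) from leading terms; C = -1 at k = 0.

At argument -9/8: a 2F2 with upper {-5/6, 6}, lower {-5/3, -1/2}, scaled by C = -1. Verdict: no listed reduction: x = -9/8 and upper {-5/6, 6} fail every I1-I6 pattern.


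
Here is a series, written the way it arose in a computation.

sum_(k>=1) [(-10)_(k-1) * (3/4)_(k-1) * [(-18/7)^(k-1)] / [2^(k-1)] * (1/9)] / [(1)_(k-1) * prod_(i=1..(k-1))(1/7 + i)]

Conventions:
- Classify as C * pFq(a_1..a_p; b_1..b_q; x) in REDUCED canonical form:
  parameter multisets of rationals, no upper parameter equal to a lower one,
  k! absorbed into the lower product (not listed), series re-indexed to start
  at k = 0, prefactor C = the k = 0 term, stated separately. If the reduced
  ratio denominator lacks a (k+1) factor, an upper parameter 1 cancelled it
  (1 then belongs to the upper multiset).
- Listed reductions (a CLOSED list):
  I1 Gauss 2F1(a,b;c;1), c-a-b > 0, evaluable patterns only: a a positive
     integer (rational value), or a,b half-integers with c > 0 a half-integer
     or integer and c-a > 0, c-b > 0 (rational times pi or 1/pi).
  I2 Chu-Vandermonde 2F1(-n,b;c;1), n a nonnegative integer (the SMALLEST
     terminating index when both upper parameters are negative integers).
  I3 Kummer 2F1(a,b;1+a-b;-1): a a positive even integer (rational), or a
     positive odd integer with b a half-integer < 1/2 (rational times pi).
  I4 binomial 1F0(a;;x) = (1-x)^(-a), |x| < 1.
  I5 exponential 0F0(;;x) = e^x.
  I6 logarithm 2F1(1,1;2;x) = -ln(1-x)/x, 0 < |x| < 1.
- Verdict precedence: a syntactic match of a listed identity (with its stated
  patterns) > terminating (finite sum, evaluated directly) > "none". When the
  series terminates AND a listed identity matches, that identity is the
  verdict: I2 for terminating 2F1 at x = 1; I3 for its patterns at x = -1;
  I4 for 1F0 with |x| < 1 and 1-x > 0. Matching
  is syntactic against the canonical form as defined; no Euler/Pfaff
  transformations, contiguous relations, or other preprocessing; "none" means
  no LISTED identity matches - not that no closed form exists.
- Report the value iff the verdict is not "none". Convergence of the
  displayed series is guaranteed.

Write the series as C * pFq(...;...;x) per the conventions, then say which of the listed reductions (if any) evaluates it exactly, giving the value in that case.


The series (x = -9/7) is 2F1: upper {-10, 3/4}, lower {8/7}, prefactor 1/9. Verdict: terminating at k = 10: the factor (-10)_k kills every later term; summing the 11 survivors is exact. Value: 5682636203416011493/34223716753735680.

The tell: x = (-9/7) and the lower running product (prefactor 1/9) is a rising factorial.
Term ratio: r(k) = (-9/7) * (k-10) (k+3/4) / [(k+8/7) (k+1)] - rational; roots negated = parameters, x = (-9/7), C = 1/9.


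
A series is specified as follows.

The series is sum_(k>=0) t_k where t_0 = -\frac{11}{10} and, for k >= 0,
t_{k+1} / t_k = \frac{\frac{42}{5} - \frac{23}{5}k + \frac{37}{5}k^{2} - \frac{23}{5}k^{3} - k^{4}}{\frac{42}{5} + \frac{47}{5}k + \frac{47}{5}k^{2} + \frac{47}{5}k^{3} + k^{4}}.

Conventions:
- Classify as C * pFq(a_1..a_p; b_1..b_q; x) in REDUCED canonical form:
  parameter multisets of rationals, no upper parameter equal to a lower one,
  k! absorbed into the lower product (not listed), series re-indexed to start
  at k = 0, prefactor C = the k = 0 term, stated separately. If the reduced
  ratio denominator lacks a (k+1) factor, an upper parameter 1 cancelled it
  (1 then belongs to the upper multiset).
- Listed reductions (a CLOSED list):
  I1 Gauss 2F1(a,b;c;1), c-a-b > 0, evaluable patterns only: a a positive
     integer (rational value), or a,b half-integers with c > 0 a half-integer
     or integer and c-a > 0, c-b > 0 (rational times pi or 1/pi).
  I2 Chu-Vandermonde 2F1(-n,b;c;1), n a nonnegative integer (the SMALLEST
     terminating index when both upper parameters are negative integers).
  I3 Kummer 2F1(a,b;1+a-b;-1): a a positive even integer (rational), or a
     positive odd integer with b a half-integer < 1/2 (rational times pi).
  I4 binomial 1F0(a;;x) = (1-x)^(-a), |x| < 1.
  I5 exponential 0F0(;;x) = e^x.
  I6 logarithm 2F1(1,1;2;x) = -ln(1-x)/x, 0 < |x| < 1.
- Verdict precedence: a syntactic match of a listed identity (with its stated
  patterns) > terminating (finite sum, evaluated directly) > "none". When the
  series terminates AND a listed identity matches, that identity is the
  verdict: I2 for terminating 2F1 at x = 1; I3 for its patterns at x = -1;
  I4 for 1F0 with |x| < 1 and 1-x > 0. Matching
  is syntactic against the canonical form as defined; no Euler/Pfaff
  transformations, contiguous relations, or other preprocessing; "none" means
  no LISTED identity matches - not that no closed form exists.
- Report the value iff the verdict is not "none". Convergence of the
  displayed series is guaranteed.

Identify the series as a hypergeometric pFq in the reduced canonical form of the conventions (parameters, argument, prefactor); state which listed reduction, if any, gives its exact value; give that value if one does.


Key observation: with t_0 = -\frac{11}{10}, roots of the ratio polynomials (C = -11/10, x = -1) are the negated parameters.
Consecutive-term ratio: r(k) = -1 * (k-\frac{7}{5}) (k+6) / [(k+\frac{42}{5}) (k+1)] - poly over poly, x = -1 from leading terms; C = -\frac{11}{10} at k = 0.

This is -\frac{11}{10} * 2F1(-\frac{7}{5}, 6; \frac{42}{5}; -1) in reduced canonical form. Verdict: Kummer (I3) applies (x = -1; c = \frac{42}{5} equals 1+a-b for upper {-\frac{7}{5}, 6}: listed pattern). Hence: -\frac{7326}{3125}.


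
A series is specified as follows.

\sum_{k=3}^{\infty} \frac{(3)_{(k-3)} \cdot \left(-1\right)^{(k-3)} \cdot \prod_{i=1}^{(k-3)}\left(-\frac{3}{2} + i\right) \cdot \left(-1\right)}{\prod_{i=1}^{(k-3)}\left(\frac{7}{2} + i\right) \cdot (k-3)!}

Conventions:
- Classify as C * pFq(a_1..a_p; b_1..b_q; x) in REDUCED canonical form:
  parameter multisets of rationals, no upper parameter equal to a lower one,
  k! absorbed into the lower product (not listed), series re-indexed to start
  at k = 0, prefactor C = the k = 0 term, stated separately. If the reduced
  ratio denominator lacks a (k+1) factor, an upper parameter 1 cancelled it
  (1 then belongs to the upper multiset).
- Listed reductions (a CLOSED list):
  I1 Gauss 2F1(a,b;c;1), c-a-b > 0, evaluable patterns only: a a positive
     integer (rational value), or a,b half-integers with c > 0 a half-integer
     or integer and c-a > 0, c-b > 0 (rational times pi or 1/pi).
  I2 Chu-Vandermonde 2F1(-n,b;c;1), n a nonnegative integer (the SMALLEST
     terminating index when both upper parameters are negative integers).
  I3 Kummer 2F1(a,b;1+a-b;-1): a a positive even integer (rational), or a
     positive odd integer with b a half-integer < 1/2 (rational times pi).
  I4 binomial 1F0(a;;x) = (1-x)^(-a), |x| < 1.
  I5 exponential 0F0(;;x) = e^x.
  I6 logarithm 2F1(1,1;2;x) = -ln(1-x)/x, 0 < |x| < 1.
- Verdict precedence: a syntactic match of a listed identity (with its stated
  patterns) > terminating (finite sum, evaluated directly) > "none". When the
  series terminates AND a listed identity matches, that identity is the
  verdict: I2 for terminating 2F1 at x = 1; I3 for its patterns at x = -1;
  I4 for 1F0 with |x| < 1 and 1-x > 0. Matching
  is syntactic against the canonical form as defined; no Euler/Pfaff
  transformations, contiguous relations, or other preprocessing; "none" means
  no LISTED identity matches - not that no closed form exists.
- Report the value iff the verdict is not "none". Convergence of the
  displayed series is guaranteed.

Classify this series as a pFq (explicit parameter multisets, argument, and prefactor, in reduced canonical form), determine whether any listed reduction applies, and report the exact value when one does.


x = -1 here; the reduced form reads 2F1, upper {-\frac{1}{2}, 3}, lower {\frac{9}{2}}, C = -1. Verdict at x = -1: Kummer's theorem (I3) matches (x = -1; c = \frac{9}{2} equals 1+a-b for upper {-\frac{1}{2}, 3}: listed pattern). Its exact value is \left(-\frac{105}{256}\right) \cdot \pi.

Key observation: t_0 = -1 here, and the lower running product (C = -1, x = -1) is a rising factorial.
Term ratio: r(k) = -1 * (k-\frac{1}{2}) (k+3) / [(k+\frac{9}{2}) (k+1)] - rational; roots negated = parameters, x = -1, C = -1.


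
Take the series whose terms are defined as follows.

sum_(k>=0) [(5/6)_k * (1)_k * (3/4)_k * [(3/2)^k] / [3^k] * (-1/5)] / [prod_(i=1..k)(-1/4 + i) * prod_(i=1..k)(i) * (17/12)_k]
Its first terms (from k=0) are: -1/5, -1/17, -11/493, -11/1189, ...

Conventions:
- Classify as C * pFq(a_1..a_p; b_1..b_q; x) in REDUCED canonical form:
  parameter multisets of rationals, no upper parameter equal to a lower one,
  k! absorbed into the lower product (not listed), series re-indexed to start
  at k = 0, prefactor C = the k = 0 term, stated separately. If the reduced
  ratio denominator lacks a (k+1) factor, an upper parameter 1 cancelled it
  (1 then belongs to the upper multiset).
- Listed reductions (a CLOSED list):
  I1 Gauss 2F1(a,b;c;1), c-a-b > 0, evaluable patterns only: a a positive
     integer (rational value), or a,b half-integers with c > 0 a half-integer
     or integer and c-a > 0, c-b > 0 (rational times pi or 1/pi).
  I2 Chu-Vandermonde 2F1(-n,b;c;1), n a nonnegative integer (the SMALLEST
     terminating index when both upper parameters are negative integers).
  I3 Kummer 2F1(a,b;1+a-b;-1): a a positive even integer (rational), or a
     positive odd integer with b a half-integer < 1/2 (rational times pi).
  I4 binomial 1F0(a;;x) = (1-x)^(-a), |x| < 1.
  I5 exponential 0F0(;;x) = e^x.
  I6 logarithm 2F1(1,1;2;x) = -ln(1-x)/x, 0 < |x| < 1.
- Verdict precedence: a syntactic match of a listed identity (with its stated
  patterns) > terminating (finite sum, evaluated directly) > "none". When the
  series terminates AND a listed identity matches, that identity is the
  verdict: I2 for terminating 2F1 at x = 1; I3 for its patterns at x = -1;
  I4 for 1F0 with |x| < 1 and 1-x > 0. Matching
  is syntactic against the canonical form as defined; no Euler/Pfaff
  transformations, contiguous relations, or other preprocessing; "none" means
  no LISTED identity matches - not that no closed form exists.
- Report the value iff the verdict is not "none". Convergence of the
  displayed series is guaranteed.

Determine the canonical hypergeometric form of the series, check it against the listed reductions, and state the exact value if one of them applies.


Classification (C = -1/5): 2F1 with upper {5/6, 1}, lower {17/12}, argument x = 1/2. Verdict: none (x = 1/2): each listed identity misses the multisets {5/6, 1} ; {17/12}.

Key observation: t_0 = -1/5 here, and the two k-th powers (prefactor -1/5) combine into one argument.
Consecutive-term ratio: r(k) = (1/2) * (k+5/6) (k+1) / [(k+17/12) (k+1)] - rational in k, leading ratio (1/2); with t_0 = -1/5, classification follows.


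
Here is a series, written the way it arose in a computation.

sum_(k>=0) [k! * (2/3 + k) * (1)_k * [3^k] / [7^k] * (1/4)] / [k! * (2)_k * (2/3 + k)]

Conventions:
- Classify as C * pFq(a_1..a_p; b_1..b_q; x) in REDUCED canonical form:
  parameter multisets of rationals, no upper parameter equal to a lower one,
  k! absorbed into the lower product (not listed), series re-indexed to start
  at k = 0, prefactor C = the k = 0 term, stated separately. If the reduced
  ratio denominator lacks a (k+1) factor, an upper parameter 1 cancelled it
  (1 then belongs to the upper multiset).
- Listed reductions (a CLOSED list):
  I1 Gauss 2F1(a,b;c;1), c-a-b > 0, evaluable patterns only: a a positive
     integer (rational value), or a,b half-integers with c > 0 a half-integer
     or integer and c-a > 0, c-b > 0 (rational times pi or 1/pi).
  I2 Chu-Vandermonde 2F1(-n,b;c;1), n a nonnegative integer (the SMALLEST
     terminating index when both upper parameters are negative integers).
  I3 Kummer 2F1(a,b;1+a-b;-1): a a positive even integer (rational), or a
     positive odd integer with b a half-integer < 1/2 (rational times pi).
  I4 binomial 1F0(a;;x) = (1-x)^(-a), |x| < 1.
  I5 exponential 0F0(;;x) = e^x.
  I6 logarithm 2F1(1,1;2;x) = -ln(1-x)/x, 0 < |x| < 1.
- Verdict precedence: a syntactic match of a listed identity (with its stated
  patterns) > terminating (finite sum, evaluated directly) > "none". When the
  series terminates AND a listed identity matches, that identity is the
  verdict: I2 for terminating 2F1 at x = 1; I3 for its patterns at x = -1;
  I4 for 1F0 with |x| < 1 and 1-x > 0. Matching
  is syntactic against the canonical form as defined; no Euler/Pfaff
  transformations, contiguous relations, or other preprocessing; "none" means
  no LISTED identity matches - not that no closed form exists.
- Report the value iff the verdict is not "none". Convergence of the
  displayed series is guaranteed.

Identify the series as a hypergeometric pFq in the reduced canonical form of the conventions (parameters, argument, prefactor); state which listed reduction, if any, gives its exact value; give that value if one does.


Classification (C = 1/4): 2F1 with upper {1, 1}, lower {2}, argument x = 3/7. Verdict: the logarithmic series (I6) fires (the logarithm: parameters (1,1;2), x = 3/7). Value: (-7/12) * ln(4/7).

The tell: t_0 being 1/4, striking the common factor k + 2/3 reduces the term (C = 1/4).
Consecutive-term ratio: r(k) = (3/7) * (k+1) (k+1) / [(k+2) (k+1)] - poly over poly, x = (3/7) from leading terms; C = 1/4 at k = 0.


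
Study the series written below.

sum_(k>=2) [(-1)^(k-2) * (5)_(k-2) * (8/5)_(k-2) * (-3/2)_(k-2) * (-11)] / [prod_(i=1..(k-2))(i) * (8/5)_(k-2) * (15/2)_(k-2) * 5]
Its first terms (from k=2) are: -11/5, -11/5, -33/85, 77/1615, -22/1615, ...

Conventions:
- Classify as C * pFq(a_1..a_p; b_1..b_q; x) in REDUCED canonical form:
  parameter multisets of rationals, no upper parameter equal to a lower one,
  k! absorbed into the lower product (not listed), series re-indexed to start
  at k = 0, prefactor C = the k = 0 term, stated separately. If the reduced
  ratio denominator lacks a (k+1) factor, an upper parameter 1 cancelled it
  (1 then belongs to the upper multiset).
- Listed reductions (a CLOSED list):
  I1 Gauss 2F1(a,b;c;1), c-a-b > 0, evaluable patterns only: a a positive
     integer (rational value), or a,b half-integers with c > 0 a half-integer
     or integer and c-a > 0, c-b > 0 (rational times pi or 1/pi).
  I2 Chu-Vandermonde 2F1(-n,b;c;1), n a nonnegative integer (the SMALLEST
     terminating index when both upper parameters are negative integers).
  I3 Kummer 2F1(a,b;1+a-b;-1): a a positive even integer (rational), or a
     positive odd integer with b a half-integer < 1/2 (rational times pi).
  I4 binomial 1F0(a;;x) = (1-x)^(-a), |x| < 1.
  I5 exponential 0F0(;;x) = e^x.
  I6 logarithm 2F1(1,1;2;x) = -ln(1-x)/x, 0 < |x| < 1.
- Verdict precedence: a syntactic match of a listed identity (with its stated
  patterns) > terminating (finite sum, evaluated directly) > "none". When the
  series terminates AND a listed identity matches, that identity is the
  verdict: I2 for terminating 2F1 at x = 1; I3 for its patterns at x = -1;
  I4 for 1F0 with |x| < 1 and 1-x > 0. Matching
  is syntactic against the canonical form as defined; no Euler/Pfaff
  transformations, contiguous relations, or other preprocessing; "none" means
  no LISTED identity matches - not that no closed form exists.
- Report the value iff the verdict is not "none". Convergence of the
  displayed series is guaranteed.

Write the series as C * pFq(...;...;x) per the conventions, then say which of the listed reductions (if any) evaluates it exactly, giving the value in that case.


Key step: t_0 being -11/5, the product of the first k integers (C = -11/5, x = -1) is k!.
Ratio: r(k) = (-1) * (k-3/2) (k+5) / [(k+15/2) (k+1)] - rational in k, leading ratio (-1); with t_0 = -11/5, classification follows.

This is -11/5 * 2F1(-3/2, 5; 15/2; -1) in reduced canonical form. Verdict (x = -1): Kummer (I3) applies (x = -1; c = 15/2 equals 1+a-b for upper {-3/2, 5}: listed pattern). Exact value: (-99099/65536) * pi.


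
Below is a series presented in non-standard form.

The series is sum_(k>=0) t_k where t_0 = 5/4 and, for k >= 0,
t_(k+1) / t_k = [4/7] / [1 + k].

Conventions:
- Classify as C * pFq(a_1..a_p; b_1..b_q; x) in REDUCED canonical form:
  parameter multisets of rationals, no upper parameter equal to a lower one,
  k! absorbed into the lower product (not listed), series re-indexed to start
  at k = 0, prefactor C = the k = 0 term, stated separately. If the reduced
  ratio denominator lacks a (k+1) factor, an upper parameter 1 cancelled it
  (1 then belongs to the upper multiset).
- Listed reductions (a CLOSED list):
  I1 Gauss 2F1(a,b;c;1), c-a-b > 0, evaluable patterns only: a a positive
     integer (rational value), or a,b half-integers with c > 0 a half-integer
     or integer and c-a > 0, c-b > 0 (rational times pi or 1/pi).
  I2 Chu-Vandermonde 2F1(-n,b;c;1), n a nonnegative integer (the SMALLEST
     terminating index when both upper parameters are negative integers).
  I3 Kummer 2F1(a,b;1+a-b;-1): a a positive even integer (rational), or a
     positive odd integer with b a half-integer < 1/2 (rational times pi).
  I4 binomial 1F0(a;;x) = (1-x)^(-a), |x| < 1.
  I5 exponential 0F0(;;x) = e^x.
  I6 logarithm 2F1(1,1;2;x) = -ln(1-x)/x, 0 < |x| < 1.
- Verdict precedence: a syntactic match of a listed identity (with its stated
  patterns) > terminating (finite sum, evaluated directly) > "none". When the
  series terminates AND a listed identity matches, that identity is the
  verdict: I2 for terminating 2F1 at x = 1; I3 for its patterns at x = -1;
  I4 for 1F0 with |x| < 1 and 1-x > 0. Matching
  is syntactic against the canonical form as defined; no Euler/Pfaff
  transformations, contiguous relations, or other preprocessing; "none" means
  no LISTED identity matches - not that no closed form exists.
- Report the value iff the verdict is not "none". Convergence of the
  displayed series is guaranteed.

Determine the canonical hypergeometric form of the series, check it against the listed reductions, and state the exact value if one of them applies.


At argument 4/7: a 0F0 with upper {-}, lower {-}, scaled by C = 5/4. Verdict at x = 4/7: the I5 exponential reduction matches (the 0F0 exponential series at x = 4/7). Its exact value is (5/4) * e^(4/7).

First insight: t_0 = 5/4 here, and the expanded ratio factors over Q; C = 5/4, roots give parameters.
Ratio: r(k) = (4/7) * 1 / [(k+1)] - rational; roots negated = parameters, x = (4/7), C = 5/4.


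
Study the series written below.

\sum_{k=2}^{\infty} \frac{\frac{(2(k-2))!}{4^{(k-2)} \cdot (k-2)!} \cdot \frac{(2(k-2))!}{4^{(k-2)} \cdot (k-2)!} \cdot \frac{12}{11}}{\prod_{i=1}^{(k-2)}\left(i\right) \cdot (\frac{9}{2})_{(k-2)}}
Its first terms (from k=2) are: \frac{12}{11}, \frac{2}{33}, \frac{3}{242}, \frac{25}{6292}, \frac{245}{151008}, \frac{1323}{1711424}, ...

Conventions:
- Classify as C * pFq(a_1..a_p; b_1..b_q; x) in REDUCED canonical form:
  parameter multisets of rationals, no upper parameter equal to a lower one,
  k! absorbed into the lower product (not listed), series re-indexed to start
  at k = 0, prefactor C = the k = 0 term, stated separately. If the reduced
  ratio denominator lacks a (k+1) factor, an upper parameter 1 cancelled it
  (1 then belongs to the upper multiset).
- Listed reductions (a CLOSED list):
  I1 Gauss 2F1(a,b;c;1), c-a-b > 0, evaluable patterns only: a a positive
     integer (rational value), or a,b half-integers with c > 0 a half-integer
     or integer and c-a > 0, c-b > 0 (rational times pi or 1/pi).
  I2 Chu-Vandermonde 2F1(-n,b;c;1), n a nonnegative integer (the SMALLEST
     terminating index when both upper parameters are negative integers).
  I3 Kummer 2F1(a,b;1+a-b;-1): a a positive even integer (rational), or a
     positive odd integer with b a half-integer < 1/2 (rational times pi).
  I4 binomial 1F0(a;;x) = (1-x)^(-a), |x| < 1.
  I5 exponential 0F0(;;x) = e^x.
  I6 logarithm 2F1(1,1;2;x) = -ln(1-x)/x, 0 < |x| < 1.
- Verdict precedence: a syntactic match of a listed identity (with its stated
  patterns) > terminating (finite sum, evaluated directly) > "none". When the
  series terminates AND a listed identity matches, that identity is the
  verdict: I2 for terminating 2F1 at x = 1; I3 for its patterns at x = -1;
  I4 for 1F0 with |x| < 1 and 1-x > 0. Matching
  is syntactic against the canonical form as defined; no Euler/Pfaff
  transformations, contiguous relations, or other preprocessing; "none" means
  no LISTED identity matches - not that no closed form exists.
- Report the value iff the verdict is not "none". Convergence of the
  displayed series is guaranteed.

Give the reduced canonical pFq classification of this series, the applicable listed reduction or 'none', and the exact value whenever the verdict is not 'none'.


The series (x = 1) is 2F1: upper {\frac{1}{2}, \frac{1}{2}}, lower {\frac{9}{2}}, prefactor \frac{12}{11}. Verdict (x = 1): Gauss (I1, half-integer pattern) applies (x = 1; upper {\frac{1}{2}, \frac{1}{2}} half-integers, c = \frac{9}{2} in the evaluable pattern). Its exact value is \frac{525}{1408} \cdot \pi.

The tell: x = 1 and the (2k)!/(4^k k!) block (C = 12/11, x = 1) is the Pochhammer (1/2)_k.
Ratio: r(k) = 1 * (k+\frac{1}{2}) (k+\frac{1}{2}) / [(k+\frac{9}{2}) (k+1)] - rational in k. x = 1; t_0 = \frac{12}{11}; negate the roots.


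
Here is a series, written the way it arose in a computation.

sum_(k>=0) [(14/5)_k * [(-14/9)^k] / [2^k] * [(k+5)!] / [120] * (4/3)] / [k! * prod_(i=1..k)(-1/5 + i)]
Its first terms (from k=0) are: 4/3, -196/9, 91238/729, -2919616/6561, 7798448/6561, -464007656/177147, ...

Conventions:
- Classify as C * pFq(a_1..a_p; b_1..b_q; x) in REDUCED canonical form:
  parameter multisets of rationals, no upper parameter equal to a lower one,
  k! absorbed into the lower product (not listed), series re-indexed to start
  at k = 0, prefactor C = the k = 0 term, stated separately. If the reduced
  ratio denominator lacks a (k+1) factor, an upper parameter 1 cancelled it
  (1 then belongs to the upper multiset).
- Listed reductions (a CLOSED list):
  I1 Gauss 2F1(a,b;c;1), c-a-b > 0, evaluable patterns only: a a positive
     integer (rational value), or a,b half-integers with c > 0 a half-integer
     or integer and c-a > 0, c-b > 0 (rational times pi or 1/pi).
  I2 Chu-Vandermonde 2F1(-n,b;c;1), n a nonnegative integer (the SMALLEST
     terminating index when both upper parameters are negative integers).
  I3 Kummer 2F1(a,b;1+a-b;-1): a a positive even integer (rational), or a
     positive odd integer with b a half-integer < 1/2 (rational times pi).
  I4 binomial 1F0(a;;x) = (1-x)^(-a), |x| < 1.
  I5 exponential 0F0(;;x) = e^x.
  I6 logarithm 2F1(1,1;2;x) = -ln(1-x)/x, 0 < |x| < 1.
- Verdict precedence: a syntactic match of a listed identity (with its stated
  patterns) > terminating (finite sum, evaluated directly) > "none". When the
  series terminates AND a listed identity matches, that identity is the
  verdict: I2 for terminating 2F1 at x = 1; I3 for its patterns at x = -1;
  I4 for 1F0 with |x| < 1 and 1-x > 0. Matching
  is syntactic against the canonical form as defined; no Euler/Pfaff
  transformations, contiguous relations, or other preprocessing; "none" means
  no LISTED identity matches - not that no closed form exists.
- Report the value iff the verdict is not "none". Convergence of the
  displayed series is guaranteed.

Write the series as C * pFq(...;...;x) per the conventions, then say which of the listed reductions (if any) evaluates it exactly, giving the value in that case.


Prefactor 4/3, argument -7/9: 2F1 with upper {14/5, 6} over lower {4/5}. Verdict: none. No listed pattern accepts 2F1(14/5, 6; 4/5; -7/9).

The tell: t_0 = 4/3 here, and the two k-th powers (C = 4/3, x = -7/9) combine into one argument.
Consecutive-term ratio: r(k) = (-7/9) * (k+14/5) (k+6) / [(k+4/5) (k+1)] - rational in k, leading ratio (-7/9); with t_0 = 4/3, classification follows.


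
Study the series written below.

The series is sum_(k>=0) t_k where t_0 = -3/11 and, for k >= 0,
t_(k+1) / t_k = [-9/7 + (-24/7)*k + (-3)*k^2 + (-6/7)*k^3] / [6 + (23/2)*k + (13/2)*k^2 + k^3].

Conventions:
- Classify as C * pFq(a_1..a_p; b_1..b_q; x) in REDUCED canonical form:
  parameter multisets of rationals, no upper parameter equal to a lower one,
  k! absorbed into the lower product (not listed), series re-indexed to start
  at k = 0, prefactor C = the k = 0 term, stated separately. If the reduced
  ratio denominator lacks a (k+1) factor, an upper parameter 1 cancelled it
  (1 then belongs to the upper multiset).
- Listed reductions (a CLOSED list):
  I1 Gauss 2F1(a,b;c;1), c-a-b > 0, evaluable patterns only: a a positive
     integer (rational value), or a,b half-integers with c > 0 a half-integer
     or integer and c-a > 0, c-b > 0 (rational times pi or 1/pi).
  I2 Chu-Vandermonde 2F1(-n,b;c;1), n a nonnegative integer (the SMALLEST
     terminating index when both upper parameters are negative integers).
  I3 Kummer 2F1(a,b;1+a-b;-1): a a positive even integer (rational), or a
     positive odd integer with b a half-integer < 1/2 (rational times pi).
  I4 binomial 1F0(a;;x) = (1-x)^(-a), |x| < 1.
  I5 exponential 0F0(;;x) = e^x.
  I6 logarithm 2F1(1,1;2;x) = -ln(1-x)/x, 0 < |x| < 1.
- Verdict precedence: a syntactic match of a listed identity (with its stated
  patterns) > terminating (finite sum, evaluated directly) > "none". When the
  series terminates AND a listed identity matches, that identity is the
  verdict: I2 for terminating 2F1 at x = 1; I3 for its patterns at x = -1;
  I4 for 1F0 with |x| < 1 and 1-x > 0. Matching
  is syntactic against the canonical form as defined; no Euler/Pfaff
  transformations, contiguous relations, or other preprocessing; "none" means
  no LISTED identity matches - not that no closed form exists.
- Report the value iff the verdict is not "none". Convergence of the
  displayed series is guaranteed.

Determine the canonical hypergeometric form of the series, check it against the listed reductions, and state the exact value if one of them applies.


Reduced: x = -6/7, 2F1, upper = {1, 1}, lower = {4}, C = -3/11. Verdict: none. Every listed pattern misses the 2F1 form at -6/7, upper {1, 1}.

Key observation: with t_0 = -3/11, roots of the ratio polynomials (C = -3/11) are the negated parameters.
Step ratio: r(k) = (-6/7) * (k+1) (k+1) / [(k+4) (k+1)] - rational; roots negated = parameters, x = (-6/7), C = -3/11.


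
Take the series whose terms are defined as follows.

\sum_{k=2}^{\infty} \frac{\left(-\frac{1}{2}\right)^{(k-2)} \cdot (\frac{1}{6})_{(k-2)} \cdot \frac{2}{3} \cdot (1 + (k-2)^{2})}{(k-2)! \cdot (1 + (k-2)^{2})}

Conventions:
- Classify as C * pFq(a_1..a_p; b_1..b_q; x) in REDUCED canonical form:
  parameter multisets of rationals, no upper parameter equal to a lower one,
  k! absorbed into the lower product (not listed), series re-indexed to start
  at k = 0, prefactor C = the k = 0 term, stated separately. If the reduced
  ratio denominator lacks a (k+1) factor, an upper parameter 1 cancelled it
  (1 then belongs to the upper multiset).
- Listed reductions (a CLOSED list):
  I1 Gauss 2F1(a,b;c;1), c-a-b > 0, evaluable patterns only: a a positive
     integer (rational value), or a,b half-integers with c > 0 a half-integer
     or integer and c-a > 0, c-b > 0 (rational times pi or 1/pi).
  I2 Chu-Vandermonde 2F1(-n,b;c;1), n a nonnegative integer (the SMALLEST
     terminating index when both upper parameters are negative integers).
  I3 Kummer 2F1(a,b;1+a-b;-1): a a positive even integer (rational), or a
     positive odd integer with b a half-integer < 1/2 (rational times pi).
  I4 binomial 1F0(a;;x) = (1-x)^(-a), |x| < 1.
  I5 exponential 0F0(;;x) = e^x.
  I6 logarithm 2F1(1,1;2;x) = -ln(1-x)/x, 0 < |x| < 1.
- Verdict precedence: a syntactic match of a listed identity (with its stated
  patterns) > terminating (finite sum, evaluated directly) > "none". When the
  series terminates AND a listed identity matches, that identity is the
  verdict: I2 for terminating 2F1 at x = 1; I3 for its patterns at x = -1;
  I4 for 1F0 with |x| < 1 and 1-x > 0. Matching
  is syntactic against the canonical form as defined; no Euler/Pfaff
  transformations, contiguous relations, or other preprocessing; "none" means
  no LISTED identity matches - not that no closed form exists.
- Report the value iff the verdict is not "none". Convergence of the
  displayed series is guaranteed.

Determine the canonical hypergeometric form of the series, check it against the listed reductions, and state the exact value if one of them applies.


Canonical form: C = \frac{2}{3} times 1F0 with upper {\frac{1}{6}}, lower {-}, x = -\frac{1}{2}. Verdict: the binomial series (I4) matches (the 1F0 binomial series: exponent -1/6, x = -\frac{1}{2}). Value: \frac{2}{3} \cdot \left(\frac{3}{2}\right)^{-\frac{1}{6}}.

The tell: with t_0 = \frac{2}{3}, the factor k^2 + 1 cancels (top and bottom), leaving C = 2/3.
Consecutive-term ratio: r(k) = -\frac{1}{2} * (k+\frac{1}{6}) / [(k+1)] - poly over poly, x = -\frac{1}{2} from leading terms; C = \frac{2}{3} at k = 0.


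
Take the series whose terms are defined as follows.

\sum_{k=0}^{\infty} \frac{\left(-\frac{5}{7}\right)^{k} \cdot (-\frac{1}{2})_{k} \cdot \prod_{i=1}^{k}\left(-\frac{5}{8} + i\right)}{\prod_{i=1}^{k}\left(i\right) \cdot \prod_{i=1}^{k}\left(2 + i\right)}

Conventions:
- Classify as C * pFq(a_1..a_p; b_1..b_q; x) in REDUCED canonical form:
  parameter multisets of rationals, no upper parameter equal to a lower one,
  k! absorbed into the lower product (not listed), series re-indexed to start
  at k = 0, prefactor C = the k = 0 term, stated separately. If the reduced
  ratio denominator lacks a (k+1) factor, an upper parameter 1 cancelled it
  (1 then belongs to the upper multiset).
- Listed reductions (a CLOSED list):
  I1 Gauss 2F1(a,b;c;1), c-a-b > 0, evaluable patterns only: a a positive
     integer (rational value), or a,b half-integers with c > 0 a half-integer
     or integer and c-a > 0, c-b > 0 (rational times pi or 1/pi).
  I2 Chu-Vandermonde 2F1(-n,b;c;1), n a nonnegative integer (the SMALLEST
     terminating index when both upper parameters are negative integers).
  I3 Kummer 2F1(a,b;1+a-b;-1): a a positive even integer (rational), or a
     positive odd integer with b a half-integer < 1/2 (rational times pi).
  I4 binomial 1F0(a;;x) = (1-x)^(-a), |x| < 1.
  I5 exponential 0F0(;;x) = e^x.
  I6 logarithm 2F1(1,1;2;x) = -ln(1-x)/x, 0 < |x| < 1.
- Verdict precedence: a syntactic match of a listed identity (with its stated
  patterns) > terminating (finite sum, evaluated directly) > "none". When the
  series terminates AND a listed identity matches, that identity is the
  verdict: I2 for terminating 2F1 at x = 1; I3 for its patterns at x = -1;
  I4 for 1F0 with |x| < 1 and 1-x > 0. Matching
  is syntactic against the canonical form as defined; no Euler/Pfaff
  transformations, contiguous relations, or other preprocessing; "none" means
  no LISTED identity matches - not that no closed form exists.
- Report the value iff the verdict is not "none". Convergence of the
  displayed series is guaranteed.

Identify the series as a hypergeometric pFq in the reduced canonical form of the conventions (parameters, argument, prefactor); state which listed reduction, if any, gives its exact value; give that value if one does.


This is 1 * 2F1(-\frac{1}{2}, \frac{3}{8}; 3; -\frac{5}{7}) in reduced canonical form. Verdict: no listed reduction: x = -\frac{5}{7} and upper {-\frac{1}{2}, \frac{3}{8}} fail every I1-I6 pattern.

Structural cue: from the first term 1: the lower running product (prefactor 1) is a rising factorial.
Adjacent-term ratio: r(k) = -\frac{5}{7} * (k-\frac{1}{2}) (k+\frac{3}{8}) / [(k+3) (k+1)] - rational in k. x = -\frac{5}{7}; t_0 = 1; negate the roots.


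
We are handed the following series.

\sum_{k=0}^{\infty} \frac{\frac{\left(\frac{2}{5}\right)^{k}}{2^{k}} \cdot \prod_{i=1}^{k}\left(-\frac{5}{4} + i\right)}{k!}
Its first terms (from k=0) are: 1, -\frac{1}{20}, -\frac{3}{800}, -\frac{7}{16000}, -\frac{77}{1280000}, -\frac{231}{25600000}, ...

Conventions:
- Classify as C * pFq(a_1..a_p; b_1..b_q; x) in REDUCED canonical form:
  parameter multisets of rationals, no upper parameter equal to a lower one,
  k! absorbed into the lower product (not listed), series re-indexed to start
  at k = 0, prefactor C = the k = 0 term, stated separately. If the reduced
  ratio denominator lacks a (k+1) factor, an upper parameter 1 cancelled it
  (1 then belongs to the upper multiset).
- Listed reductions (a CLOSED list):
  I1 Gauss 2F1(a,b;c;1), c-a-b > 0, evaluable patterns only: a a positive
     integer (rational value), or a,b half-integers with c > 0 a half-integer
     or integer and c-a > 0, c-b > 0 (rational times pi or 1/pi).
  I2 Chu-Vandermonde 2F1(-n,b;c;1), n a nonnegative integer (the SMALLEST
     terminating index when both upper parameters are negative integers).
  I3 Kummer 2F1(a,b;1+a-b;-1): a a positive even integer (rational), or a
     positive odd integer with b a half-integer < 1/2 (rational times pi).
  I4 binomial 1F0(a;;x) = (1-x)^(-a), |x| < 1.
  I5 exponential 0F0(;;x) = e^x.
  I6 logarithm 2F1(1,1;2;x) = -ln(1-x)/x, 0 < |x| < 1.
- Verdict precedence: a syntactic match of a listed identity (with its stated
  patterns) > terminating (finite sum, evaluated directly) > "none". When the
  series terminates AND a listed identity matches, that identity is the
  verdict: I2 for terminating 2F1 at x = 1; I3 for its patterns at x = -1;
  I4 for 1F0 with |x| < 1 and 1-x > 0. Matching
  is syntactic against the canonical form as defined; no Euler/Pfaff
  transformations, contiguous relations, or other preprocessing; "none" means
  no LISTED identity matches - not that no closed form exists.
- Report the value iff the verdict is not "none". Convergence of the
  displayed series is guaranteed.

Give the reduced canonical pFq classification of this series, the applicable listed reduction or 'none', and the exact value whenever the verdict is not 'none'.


Classification (C = 1): 1F0 with upper {-\frac{1}{4}}, lower {-}, argument x = \frac{1}{5}. Verdict (x = \frac{1}{5}): the binomial series (I4) applies (the 1F0 binomial series: exponent 1/4, x = \frac{1}{5}). Sum: \left(\frac{4}{5}\right)^{\frac{1}{4}}.

Structural cue: with t_0 = 1, the running product (C = 1, x = 1/5) telescopes to a rising factorial.
Adjacent-term ratio: r(k) = \frac{1}{5} * (k-\frac{1}{4}) / [(k+1)] - rational in k. x = \frac{1}{5}; t_0 = 1; negate the roots.
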